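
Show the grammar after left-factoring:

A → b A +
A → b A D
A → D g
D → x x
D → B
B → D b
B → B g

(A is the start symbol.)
A → b A A'
A' → +
A' → D
A → D g
D → x x
D → B
B → D b
B → B g

Left-factoring transforms A → αβ₁ | αβ₂ into A → αA' and A' → β₁ | β₂
(α is the longest common prefix among the alternatives). Repeat until
no nonterminal has two alternatives with a common prefix.

Round 1: A has alternatives sharing prefix 'b A'. Introduce A': A → b A A'
  Add: A' → +
  Add: A' → D

No remaining common prefixes — done.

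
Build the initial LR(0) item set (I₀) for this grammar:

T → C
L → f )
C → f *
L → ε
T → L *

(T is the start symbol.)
First, augment the grammar with T' → T
I₀ = CLOSURE({ [T' → . T] }):
  [T' → . T] has the dot before T: add [T → . C], [T → . L *]
  [T → . C] has the dot before C: add [C → . f *]
  [T → . L *] has the dot before L: add [L → . f )], [L → .]
No further items can be added.

I₀ = { [C → . f *], [L → . f )], [L → .], [T → . C], [T → . L *], [T' → . T] }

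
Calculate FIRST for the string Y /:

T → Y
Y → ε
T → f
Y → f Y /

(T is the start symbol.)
FIRST sets of the non-terminals involved (from the grammar, by fixed-point iteration):
  FIRST(Y) = { 'f', ε }

To compute FIRST(Y /), process the symbols left to right:
Symbol Y is a non-terminal. Add FIRST(Y) \ {ε} = { 'f' }
Y is nullable (ε ∈ FIRST(Y)), continue to the next symbol.
Symbol / is a terminal. Add '/' and stop.
FIRST(Y /) = { '/', 'f' }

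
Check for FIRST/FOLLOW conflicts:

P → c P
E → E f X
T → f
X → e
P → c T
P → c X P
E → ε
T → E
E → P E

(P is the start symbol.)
A FIRST/FOLLOW conflict occurs when a non-terminal N has a nullable alternative N → β (β ⇒* ε) and another alternative N → α with FIRST(α) ∩ FOLLOW(N) ≠ ∅: on such a lookahead the parser cannot decide between expanding α and letting N vanish via β.

Nullable non-terminals: E, T.
FIRST sets used below: FIRST(E) = { 'c', 'f', ε }, FIRST(P) = { 'c' }

E: nullable alternative(s) E → ε; FOLLOW(E) = { $, 'c', 'f' }
  E → E f X: FIRST \ {ε} = { 'c', 'f' } — overlaps FOLLOW(E) on { 'c', 'f' }: CONFLICT
  E → ε: FIRST \ {ε} = { } — this is the only nullable alternative, skip
  E → P E: FIRST \ {ε} = { 'c' } — overlaps FOLLOW(E) on { 'c' }: CONFLICT

T: nullable alternative(s) T → E; FOLLOW(T) = { $, 'c', 'f' }
  T → f: FIRST \ {ε} = { 'f' } — overlaps FOLLOW(T) on { 'f' }: CONFLICT
  T → E: FIRST \ {ε} = { 'c', 'f' } — this is the only nullable alternative, skip

P, X have no nullable alternative, so no FIRST/FOLLOW check is needed there.

So the grammar has 3 FIRST/FOLLOW conflicts (marked CONFLICT above).

Answer: Yes. E → E f X with FOLLOW(E) on { 'c', 'f' }; E → P E with FOLLOW(E) on { 'c' }; T → f with FOLLOW(T) on { 'f' }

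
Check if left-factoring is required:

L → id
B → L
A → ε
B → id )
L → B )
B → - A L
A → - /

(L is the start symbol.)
No, left-factoring is not needed

Left-factoring is needed when two productions for the same non-terminal
share a common prefix on the right-hand side.

Productions for L:
  L → id
  L → B )
Productions for B:
  B → L
  B → id )
  B → - A L
Productions for A:
  A → ε
  A → - /

No common prefixes found.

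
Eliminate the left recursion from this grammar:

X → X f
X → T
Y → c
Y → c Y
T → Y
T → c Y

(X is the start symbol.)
X → T X'
X' → f X'
X' → ε
Y → c
Y → c Y
T → Y
T → c Y

X is directly left-recursive. The standard transformation for
  A → A α₁ | ... | A α_m | β₁ | ... | β_n
is
  A  → β₁ A' | ... | β_n A'
  A' → α₁ A' | ... | α_m A' | ε

X → T becomes X → T X'
X → X f becomes X' → f X'
Add X' → ε

Productions for other non-terminals are unchanged:
  Y → c
  Y → c Y
  T → Y
  T → c Y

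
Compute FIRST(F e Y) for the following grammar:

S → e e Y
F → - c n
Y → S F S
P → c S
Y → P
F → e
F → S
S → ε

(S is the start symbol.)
{ '-', 'e' }

FIRST sets of the non-terminals involved (from the grammar, by fixed-point iteration):
  FIRST(F) = { '-', 'e', ε }

To compute FIRST(F e Y), process the symbols left to right:
Symbol F is a non-terminal. Add FIRST(F) \ {ε} = { '-', 'e' }
F is nullable (ε ∈ FIRST(F)), continue to the next symbol.
Symbol e is a terminal. Add 'e' and stop.
FIRST(F e Y) = { '-', 'e' }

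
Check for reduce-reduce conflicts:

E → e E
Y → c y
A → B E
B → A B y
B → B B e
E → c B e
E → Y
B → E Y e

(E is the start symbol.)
No reduce-reduce conflicts

A reduce-reduce conflict occurs when an LR(0) state has two complete items [A → α .] and [B → β .] — both call for a reduction, and with no lookahead the parser cannot choose between them.

Augment with E' → E and build the canonical LR(0) collection (I0 = CLOSURE({[E' → . E]}), then GOTO on every symbol after a dot until no new states appear). It has 19 states:
  I0: { [E → . Y], [E → . c B e], [E → . e E], [E' → . E], [Y → . c y] }  — shift
  I1: { [E' → E .] }  — accept
  I2: { [E → Y .] }  — reduce
  I3: { [A → . B E], [B → . A B y], [B → . B B e], [B → . E Y e], [E → . Y], [E → . c B e], [E → . e E], [E → c . B e], [Y → . c y], [Y → c . y] }  — shift
  I4: { [E → . Y], [E → . c B e], [E → . e E], [E → e . E], [Y → . c y] }  — shift
  I5: { [E → e E .] }  — reduce
  I6: { [A → . B E], [B → . A B y], [B → . B B e], [B → . E Y e], [B → A . B y], [E → . Y], [E → . c B e], [E → . e E], [Y → . c y] }  — shift
  I7: { [A → . B E], [A → B . E], [B → . A B y], [B → . B B e], [B → . E Y e], [B → B . B e], [E → . Y], [E → . c B e], [E → . e E], [E → c B . e], [Y → . c y] }  — shift
  I8: { [B → E . Y e], [Y → . c y] }  — shift
  I9: { [Y → c y .] }  — reduce
  I10: { [B → E Y . e] }  — shift
  I11: { [Y → c . y] }  — shift
  I12: { [B → E Y e .] }  — reduce
  I13: { [A → . B E], [A → B . E], [B → . A B y], [B → . B B e], [B → . E Y e], [B → B . B e], [B → B B . e], [E → . Y], [E → . c B e], [E → . e E], [Y → . c y] }  — shift
  I14: { [A → B E .], [B → E . Y e], [Y → . c y] }  — shift, reduce
  I15: { [E → . Y], [E → . c B e], [E → . e E], [E → c B e .], [E → e . E], [Y → . c y] }  — shift, reduce
  I16: { [B → B B e .], [E → . Y], [E → . c B e], [E → . e E], [E → e . E], [Y → . c y] }  — shift, reduce
  I17: { [A → . B E], [A → B . E], [B → . A B y], [B → . B B e], [B → . E Y e], [B → A B . y], [B → B . B e], [E → . Y], [E → . c B e], [E → . e E], [Y → . c y] }  — shift
  I18: { [B → A B y .] }  — reduce

No state contains more than one complete item.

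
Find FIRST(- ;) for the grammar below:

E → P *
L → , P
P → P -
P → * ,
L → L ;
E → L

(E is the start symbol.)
{ '-' }

To compute FIRST(- ;), process the symbols left to right:
Symbol - is a terminal. Add '-' and stop.
FIRST(- ;) = { '-' }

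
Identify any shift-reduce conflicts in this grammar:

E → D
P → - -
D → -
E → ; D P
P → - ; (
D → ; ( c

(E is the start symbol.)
No shift-reduce conflicts

Augment with E' → E and build the canonical LR(0) collection (I0 = CLOSURE({[E' → . E]}), then GOTO on every symbol after a dot until no new states appear). It has 14 states:
  I0: { [D → . -], [D → . ; ( c], [E → . ; D P], [E → . D], [E' → . E] }  — shift
  I1: { [D → - .] }  — reduce
  I2: { [D → . -], [D → . ; ( c], [D → ; . ( c], [E → ; . D P] }  — shift
  I3: { [E → D .] }  — reduce
  I4: { [E' → E .] }  — accept
  I5: { [D → ; ( . c] }  — shift
  I6: { [D → ; . ( c] }  — shift
  I7: { [E → ; D . P], [P → . - -], [P → . - ; (] }  — shift
  I8: { [P → - . -], [P → - . ; (] }  — shift
  I9: { [E → ; D P .] }  — reduce
  I10: { [P → - - .] }  — reduce
  I11: { [P → - ; . (] }  — shift
  I12: { [P → - ; ( .] }  — reduce
  I13: { [D → ; ( c .] }  — reduce

No state contains both a complete item and a shift item.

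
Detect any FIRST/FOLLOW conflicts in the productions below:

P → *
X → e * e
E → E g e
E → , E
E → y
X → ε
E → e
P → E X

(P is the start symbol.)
Nullable non-terminals: X.

X: nullable alternative(s) X → ε; FOLLOW(X) = { $ }
  X → e * e: FIRST \ {ε} = { 'e' } — disjoint from FOLLOW(X)
  X → ε: FIRST \ {ε} = { } — this is the only nullable alternative, skip

E, P have no nullable alternative, so no FIRST/FOLLOW check is needed there.

No FIRST/FOLLOW conflicts found.

Answer: No FIRST/FOLLOW conflicts.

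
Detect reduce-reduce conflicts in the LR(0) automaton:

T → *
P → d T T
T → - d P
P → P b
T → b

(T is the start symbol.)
Augment with T' → T and build the canonical LR(0) collection (I0 = CLOSURE({[T' → . T]}), then GOTO on every symbol after a dot until no new states appear). It has 11 states:
  I0: { [T → . *], [T → . - d P], [T → . b], [T' → . T] }  — shift
  I1: { [T → * .] }  — reduce
  I2: { [T → - . d P] }  — shift
  I3: { [T' → T .] }  — accept
  I4: { [T → b .] }  — reduce
  I5: { [P → . P b], [P → . d T T], [T → - d . P] }  — shift
  I6: { [P → P . b], [T → - d P .] }  — shift, reduce
  I7: { [P → d . T T], [T → . *], [T → . - d P], [T → . b] }  — shift
  I8: { [P → d T . T], [T → . *], [T → . - d P], [T → . b] }  — shift
  I9: { [P → d T T .] }  — reduce
  I10: { [P → P b .] }  — reduce

No state contains more than one complete item.

Answer: No reduce-reduce conflicts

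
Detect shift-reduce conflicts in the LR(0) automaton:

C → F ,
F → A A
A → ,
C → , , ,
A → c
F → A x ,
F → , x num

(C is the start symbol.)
Yes — I1: [A → , .] vs [C → , . , ,]

Augment with C' → C and build the canonical LR(0) collection (I0 = CLOSURE({[C' → . C]}), then GOTO on every symbol after a dot until no new states appear). It has 15 states:
  I0: { [A → . ,], [A → . c], [C → . , , ,], [C → . F ,], [C' → . C], [F → . , x num], [F → . A A], [F → . A x ,] }  — shift
  I1: { [A → , .], [C → , . , ,], [F → , . x num] }  — shift, reduce
  I2: { [A → . ,], [A → . c], [F → A . A], [F → A . x ,] }  — shift
  I3: { [C' → C .] }  — accept
  I4: { [C → F . ,] }  — shift
  I5: { [A → c .] }  — reduce
  I6: { [C → F , .] }  — reduce
  I7: { [A → , .] }  — reduce
  I8: { [F → A A .] }  — reduce
  I9: { [F → A x . ,] }  — shift
  I10: { [F → A x , .] }  — reduce
  I11: { [C → , , . ,] }  — shift
  I12: { [F → , x . num] }  — shift
  I13: { [F → , x num .] }  — reduce
  I14: { [C → , , , .] }  — reduce

I1 contains reduce item [A → , .] and shift items [C → , . , ,], [F → , . x num] — shift-reduce conflict.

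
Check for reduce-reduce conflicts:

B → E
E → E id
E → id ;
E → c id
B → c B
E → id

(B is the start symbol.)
Yes — I7: [E → c id .] vs [E → id .]

A reduce-reduce conflict occurs when an LR(0) state has two complete items [A → α .] and [B → β .] — both call for a reduction, and with no lookahead the parser cannot choose between them.

Augment with B' → B and build the canonical LR(0) collection (I0 = CLOSURE({[B' → . B]}), then GOTO on every symbol after a dot until no new states appear). It has 9 states:
  I0: { [B → . E], [B → . c B], [B' → . B], [E → . E id], [E → . c id], [E → . id ;], [E → . id] }  — shift
  I1: { [B' → B .] }  — accept
  I2: { [B → E .], [E → E . id] }  — shift, reduce
  I3: { [B → . E], [B → . c B], [B → c . B], [E → . E id], [E → . c id], [E → . id ;], [E → . id], [E → c . id] }  — shift
  I4: { [E → id . ;], [E → id .] }  — shift, reduce
  I5: { [E → id ; .] }  — reduce
  I6: { [B → c B .] }  — reduce
  I7: { [E → c id .], [E → id . ;], [E → id .] }  — shift, 2 reduces
  I8: { [E → E id .] }  — reduce

I7 contains complete items [E → c id .], [E → id .] — reduce-reduce conflict.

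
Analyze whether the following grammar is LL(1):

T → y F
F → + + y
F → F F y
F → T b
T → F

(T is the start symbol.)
No. Predict set conflict for T: { 'y' }

A grammar is LL(1) if for each non-terminal N with multiple productions, the predict sets of those productions are pairwise disjoint, where PREDICT(N → α) = (FIRST(α) \ {ε}) ∪ (FOLLOW(N) if α ⇒* ε).

Relevant sets:
  FIRST(F) = { '+', 'y' }
  FIRST(T) = { '+', 'y' }

For T:
  PREDICT(T → y F) = { 'y' }
  PREDICT(T → F) = { '+', 'y' }
For F:
  PREDICT(F → '+' '+' y) = { '+' }
  PREDICT(F → F F y) = { '+', 'y' }
  PREDICT(F → T b) = { '+', 'y' }

Conflict found: Predict set conflict for T: { 'y' }
The grammar is NOT LL(1).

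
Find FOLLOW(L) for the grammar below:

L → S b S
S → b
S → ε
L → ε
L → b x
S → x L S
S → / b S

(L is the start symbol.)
{ $, '/', 'b', 'x' }

To compute FOLLOW(L), find every occurrence of L on a right-hand side N → α L β: add FIRST(β) \ {ε}, and if β is empty or nullable also add FOLLOW(N). Iterate to a fixed point.

L is the start symbol, so $ ∈ FOLLOW(L).
In S → x L S: L is followed by S, add FIRST(S) \ {ε} = { '/', 'b', 'x' }
  S is nullable, so also add FOLLOW(S)

The FOLLOW sets referred to above (computed the same way, to a fixed point):
  FOLLOW(S) = { $, '/', 'b', 'x' }

Taking the union: FOLLOW(L) = { $, '/', 'b', 'x' }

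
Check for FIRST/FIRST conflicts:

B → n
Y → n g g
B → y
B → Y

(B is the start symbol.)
Yes. B → n / B → Y on { 'n' }

FIRST sets of the non-terminals at (or reachable through a nullable prefix from) the front of some alternative:
  FIRST(Y) = { 'n' }

Productions for B:
  B → n: FIRST = { 'n' }
  B → y: FIRST = { 'y' }
  B → Y: FIRST = { 'n' }
Y has only one production, so no FIRST/FIRST conflict is possible there.

Conflict for B: B → n and B → Y
  Overlap: { 'n' }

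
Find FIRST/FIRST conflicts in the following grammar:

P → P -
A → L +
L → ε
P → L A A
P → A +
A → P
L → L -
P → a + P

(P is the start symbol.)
Yes. P → P '-' / P → L A A on { '+', '-', 'a' }; P → P '-' / P → A '+' on { '+', '-', 'a' }; P → P '-' / P → a '+' P on { 'a' }; P → L A A / P → A '+' on { '+', '-', 'a' }; P → L A A / P → a '+' P on { 'a' }; P → A '+' / P → a '+' P on { 'a' }; A → L '+' / A → P on { '+', '-' }

FIRST sets of the non-terminals at (or reachable through a nullable prefix from) the front of some alternative:
  FIRST(P) = { '+', '-', 'a' }
  FIRST(L) = { '-', ε }
  FIRST(A) = { '+', '-', 'a' }

Productions for P:
  P → P -: FIRST = { '+', '-', 'a' }
  P → L A A: FIRST = { '+', '-', 'a' }
  P → A +: FIRST = { '+', '-', 'a' }
  P → a + P: FIRST = { 'a' }
Productions for A:
  A → L +: FIRST = { '+', '-' }
  A → P: FIRST = { '+', '-', 'a' }
Productions for L:
  L → ε: FIRST = { ε }
  L → L -: FIRST = { '-' }

Conflict for P: P → P - and P → L A A
  Overlap: { '+', '-', 'a' }
Conflict for P: P → P - and P → A +
  Overlap: { '+', '-', 'a' }
Conflict for P: P → P - and P → a + P
  Overlap: { 'a' }
Conflict for P: P → L A A and P → A +
  Overlap: { '+', '-', 'a' }
Conflict for P: P → L A A and P → a + P
  Overlap: { 'a' }
Conflict for P: P → A + and P → a + P
  Overlap: { 'a' }
Conflict for A: A → L + and A → P
  Overlap: { '+', '-' }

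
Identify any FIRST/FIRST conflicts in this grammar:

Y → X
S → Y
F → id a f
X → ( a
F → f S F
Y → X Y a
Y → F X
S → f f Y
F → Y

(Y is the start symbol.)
Yes. Y → X / Y → X Y a on { '(' }; Y → X / Y → F X on { '(' }; Y → X Y a / Y → F X on { '(' }; S → Y / S → f f Y on { 'f' }; F → id a f / F → Y on { 'id' }; F → f S F / F → Y on { 'f' }

FIRST sets of the non-terminals at (or reachable through a nullable prefix from) the front of some alternative:
  FIRST(X) = { '(' }
  FIRST(F) = { '(', 'f', 'id' }
  FIRST(Y) = { '(', 'f', 'id' }

Productions for Y:
  Y → X: FIRST = { '(' }
  Y → X Y a: FIRST = { '(' }
  Y → F X: FIRST = { '(', 'f', 'id' }
Productions for S:
  S → Y: FIRST = { '(', 'f', 'id' }
  S → f f Y: FIRST = { 'f' }
Productions for F:
  F → id a f: FIRST = { 'id' }
  F → f S F: FIRST = { 'f' }
  F → Y: FIRST = { '(', 'f', 'id' }
X has only one production, so no FIRST/FIRST conflict is possible there.

Conflict for Y: Y → X and Y → X Y a
  Overlap: { '(' }
Conflict for Y: Y → X and Y → F X
  Overlap: { '(' }
Conflict for Y: Y → X Y a and Y → F X
  Overlap: { '(' }
Conflict for S: S → Y and S → f f Y
  Overlap: { 'f' }
Conflict for F: F → id a f and F → Y
  Overlap: { 'id' }
Conflict for F: F → f S F and F → Y
  Overlap: { 'f' }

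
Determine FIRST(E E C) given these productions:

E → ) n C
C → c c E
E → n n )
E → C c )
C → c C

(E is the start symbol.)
{ ')', 'c', 'n' }

FIRST sets of the non-terminals involved (from the grammar, by fixed-point iteration):
  FIRST(E) = { ')', 'c', 'n' }

To compute FIRST(E E C), process the symbols left to right:
Symbol E is a non-terminal. Add FIRST(E) \ {ε} = { ')', 'c', 'n' }
E is not nullable (ε ∉ FIRST(E)), so stop here.
FIRST(E E C) = { ')', 'c', 'n' }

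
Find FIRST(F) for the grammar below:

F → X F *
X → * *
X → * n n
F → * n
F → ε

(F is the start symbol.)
{ '*', ε }

FIRST sets of the other non-terminals involved (by the same procedure, iterated to a fixed point):
  FIRST(X) = { '*' }

From F → X F *:
  - X is a non-terminal: add FIRST(X) \ {ε} = { '*' }
    X is not nullable, so stop
From F → * n:
  - '*' is a terminal: add '*' and stop
From F → ε:
  - ε-production, so ε ∈ FIRST(F)

Collecting: FIRST(F) = { '*', ε }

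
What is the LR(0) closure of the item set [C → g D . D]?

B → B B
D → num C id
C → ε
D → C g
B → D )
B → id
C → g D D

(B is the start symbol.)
Start with: [C → g D . D]
  [C → g D . D] has the dot before D: add [D → . num C id], [D → . C g]
  [D → . C g] has the dot before C: add [C → .], [C → . g D D]
No further items can be added.

CLOSURE = { [C → . g D D], [C → .], [C → g D . D], [D → . C g], [D → . num C id] }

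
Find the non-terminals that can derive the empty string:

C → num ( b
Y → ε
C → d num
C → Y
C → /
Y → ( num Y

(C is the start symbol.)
A non-terminal is nullable if it can derive ε (the empty string): either it has an ε-production, or it has a production whose right-hand side consists entirely of nullable non-terminals.

ε-productions: Y → ε
So Y is immediately nullable.
C → Y: every symbol on the right is nullable, so C is nullable too.
Every non-terminal is now nullable.
Nullable = { 'C', 'Y' }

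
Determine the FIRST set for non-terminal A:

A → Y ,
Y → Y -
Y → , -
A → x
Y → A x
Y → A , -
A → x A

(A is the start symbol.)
FIRST sets of the other non-terminals involved (by the same procedure, iterated to a fixed point):
  FIRST(Y) = { ',', 'x' }

From A → Y ,:
  - Y is a non-terminal: add FIRST(Y) \ {ε} = { ',', 'x' }
    Y is not nullable, so stop
From A → x:
  - x is a terminal: add 'x' and stop
From A → x A:
  - x is a terminal: add 'x' and stop

Collecting: FIRST(A) = { ',', 'x' }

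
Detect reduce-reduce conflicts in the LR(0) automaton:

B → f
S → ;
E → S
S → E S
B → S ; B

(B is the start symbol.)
Yes — I8: [E → S .] vs [S → E S .]

A reduce-reduce conflict occurs when an LR(0) state has two complete items [A → α .] and [B → β .] — both call for a reduction, and with no lookahead the parser cannot choose between them.

Augment with B' → B and build the canonical LR(0) collection (I0 = CLOSURE({[B' → . B]}), then GOTO on every symbol after a dot until no new states appear). It has 9 states:
  I0: { [B → . S ; B], [B → . f], [B' → . B], [E → . S], [S → . ;], [S → . E S] }  — shift
  I1: { [S → ; .] }  — reduce
  I2: { [B' → B .] }  — accept
  I3: { [E → . S], [S → . ;], [S → . E S], [S → E . S] }  — shift
  I4: { [B → S . ; B], [E → S .] }  — shift, reduce
  I5: { [B → f .] }  — reduce
  I6: { [B → . S ; B], [B → . f], [B → S ; . B], [E → . S], [S → . ;], [S → . E S] }  — shift
  I7: { [B → S ; B .] }  — reduce
  I8: { [E → S .], [S → E S .] }  — 2 reduces

I8 contains complete items [E → S .], [S → E S .] — reduce-reduce conflict.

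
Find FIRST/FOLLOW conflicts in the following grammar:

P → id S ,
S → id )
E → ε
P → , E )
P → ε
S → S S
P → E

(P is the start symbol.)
No FIRST/FOLLOW conflicts.

A FIRST/FOLLOW conflict occurs when a non-terminal N has a nullable alternative N → β (β ⇒* ε) and another alternative N → α with FIRST(α) ∩ FOLLOW(N) ≠ ∅: on such a lookahead the parser cannot decide between expanding α and letting N vanish via β.

Nullable non-terminals: E, P.
FIRST sets used below: FIRST(E) = { ε }
E has a nullable alternative but only one production, so nothing to check.

P: nullable alternative(s) P → ε, P → E; FOLLOW(P) = { $ }
  P → id S ,: FIRST \ {ε} = { 'id' } — disjoint from FOLLOW(P)
  P → , E ): FIRST \ {ε} = { ',' } — disjoint from FOLLOW(P)
  P → ε: FIRST \ {ε} = { } — disjoint from FOLLOW(P)
  P → E: FIRST \ {ε} = { } — disjoint from FOLLOW(P)

S has no nullable alternative, so no FIRST/FOLLOW check is needed there.

No FIRST/FOLLOW conflicts found.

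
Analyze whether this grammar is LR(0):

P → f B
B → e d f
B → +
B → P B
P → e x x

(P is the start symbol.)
Yes, the grammar is LR(0)

Augment with P' → P and build the canonical LR(0) collection (I0 = CLOSURE({[P' → . P]}), then GOTO on every symbol after a dot until no new states appear). It has 13 states:
  I0: { [P → . e x x], [P → . f B], [P' → . P] }  — shift
  I1: { [P' → P .] }  — accept
  I2: { [P → e . x x] }  — shift
  I3: { [B → . +], [B → . P B], [B → . e d f], [P → . e x x], [P → . f B], [P → f . B] }  — shift
  I4: { [B → + .] }  — reduce
  I5: { [P → f B .] }  — reduce
  I6: { [B → . +], [B → . P B], [B → . e d f], [B → P . B], [P → . e x x], [P → . f B] }  — shift
  I7: { [B → e . d f], [P → e . x x] }  — shift
  I8: { [B → e d . f] }  — shift
  I9: { [P → e x . x] }  — shift
  I10: { [P → e x x .] }  — reduce
  I11: { [B → e d f .] }  — reduce
  I12: { [B → P B .] }  — reduce

Every state is either a pure shift/goto state or contains exactly one complete item and nothing to shift — no conflicts. The grammar is LR(0).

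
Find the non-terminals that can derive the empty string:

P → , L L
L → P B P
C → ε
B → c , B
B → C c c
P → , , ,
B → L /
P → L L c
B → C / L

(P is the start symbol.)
{ 'C' }

A non-terminal is nullable if it can derive ε (the empty string): either it has an ε-production, or it has a production whose right-hand side consists entirely of nullable non-terminals.

ε-productions: C → ε
So C is immediately nullable.
No further non-terminal can be added: every production for the remaining non-terminals contains a terminal or a non-nullable non-terminal.
Nullable = { 'C' }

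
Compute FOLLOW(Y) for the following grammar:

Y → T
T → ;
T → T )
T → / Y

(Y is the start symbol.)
{ $, ')' }

To compute FOLLOW(Y), find every occurrence of Y on a right-hand side N → α Y β: add FIRST(β) \ {ε}, and if β is empty or nullable also add FOLLOW(N). Iterate to a fixed point.

Y is the start symbol, so $ ∈ FOLLOW(Y).
In T → / Y: Y is at the end, add FOLLOW(T)

The FOLLOW sets referred to above (computed the same way, to a fixed point):
  FOLLOW(T) = { $, ')' }

Taking the union: FOLLOW(Y) = { $, ')' }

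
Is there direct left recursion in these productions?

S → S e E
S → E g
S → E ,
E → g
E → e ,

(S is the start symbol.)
Direct left recursion occurs when N → N α for some non-terminal N (the right-hand side begins with the left-hand side itself).

S → S e E: LEFT RECURSIVE (starts with S)
S → E g: starts with E
S → E ,: starts with E
E → g: starts with g
E → e ,: starts with e

The grammar has direct left recursion on: S.

Answer: Yes, S is left-recursive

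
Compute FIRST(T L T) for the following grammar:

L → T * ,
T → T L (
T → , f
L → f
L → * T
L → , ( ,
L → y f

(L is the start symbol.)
FIRST sets of the non-terminals involved (from the grammar, by fixed-point iteration):
  FIRST(T) = { ',' }

To compute FIRST(T L T), process the symbols left to right:
Symbol T is a non-terminal. Add FIRST(T) \ {ε} = { ',' }
T is not nullable (ε ∉ FIRST(T)), so stop here.
FIRST(T L T) = { ',' }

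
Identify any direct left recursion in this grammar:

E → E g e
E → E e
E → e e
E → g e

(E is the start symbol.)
E → E g e: LEFT RECURSIVE (starts with E)
E → E e: LEFT RECURSIVE (starts with E)
E → e e: starts with e
E → g e: starts with g

The grammar has direct left recursion on: E.

Answer: Yes, E is left-recursive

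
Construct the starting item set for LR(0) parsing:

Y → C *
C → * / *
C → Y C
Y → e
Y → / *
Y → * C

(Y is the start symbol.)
First, augment the grammar with Y' → Y
I₀ = CLOSURE({ [Y' → . Y] }):
  [Y' → . Y] has the dot before Y: add [Y → . C *], [Y → . e], [Y → . / *], [Y → . * C]
  [Y → . C *] has the dot before C: add [C → . * / *], [C → . Y C]
No further items can be added.

I₀ = { [C → . * / *], [C → . Y C], [Y → . * C], [Y → . / *], [Y → . C *], [Y → . e], [Y' → . Y] }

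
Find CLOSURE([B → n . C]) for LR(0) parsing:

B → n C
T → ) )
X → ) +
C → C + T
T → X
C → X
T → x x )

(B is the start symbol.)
To compute CLOSURE, for each item [A → α.Bβ] where B is a non-terminal, add [B → .γ] for all productions B → γ; repeat for the newly added items until nothing changes.

Start with: [B → n . C]
  [B → n . C] has the dot before C: add [C → . C + T], [C → . X]
  [C → . X] has the dot before X: add [X → . ) +]
No further items can be added.

CLOSURE = { [B → n . C], [C → . C + T], [C → . X], [X → . ) +] }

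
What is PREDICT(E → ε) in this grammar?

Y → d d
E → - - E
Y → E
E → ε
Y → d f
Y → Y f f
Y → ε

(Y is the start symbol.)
PREDICT(E → ε) = (FIRST(RHS) \ {ε}) ∪ (FOLLOW(E) if ε ∈ FIRST(RHS), i.e. RHS ⇒* ε)
The right-hand side is ε (FIRST(ε) = { ε }), so the predict set is FOLLOW(E) = { $, 'f' }
PREDICT(E → ε) = { $, 'f' }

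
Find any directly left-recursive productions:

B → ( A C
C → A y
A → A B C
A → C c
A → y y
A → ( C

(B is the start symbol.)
Yes, A is left-recursive

B → ( A C: starts with '('
C → A y: starts with A
A → A B C: LEFT RECURSIVE (starts with A)
A → C c: starts with C
A → y y: starts with y
A → ( C: starts with '('

The grammar has direct left recursion on: A.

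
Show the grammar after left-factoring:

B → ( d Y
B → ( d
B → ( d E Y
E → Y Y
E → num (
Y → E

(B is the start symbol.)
B → ( d B'
B' → Y
B' → ε
B' → E Y
E → Y Y
E → num (
Y → E

Left-factoring transforms A → αβ₁ | αβ₂ into A → αA' and A' → β₁ | β₂
(α is the longest common prefix among the alternatives). Repeat until
no nonterminal has two alternatives with a common prefix.

Round 1: B has alternatives sharing prefix '( d'. Introduce B': B → ( d B'
  Add: B' → Y
  Add: B' → ε
  Add: B' → E Y

No remaining common prefixes — done.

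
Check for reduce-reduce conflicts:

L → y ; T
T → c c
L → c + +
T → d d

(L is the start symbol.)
Augment with L' → L and build the canonical LR(0) collection (I0 = CLOSURE({[L' → . L]}), then GOTO on every symbol after a dot until no new states appear). It has 12 states:
  I0: { [L → . c + +], [L → . y ; T], [L' → . L] }  — shift
  I1: { [L' → L .] }  — accept
  I2: { [L → c . + +] }  — shift
  I3: { [L → y . ; T] }  — shift
  I4: { [L → y ; . T], [T → . c c], [T → . d d] }  — shift
  I5: { [L → y ; T .] }  — reduce
  I6: { [T → c . c] }  — shift
  I7: { [T → d . d] }  — shift
  I8: { [T → d d .] }  — reduce
  I9: { [T → c c .] }  — reduce
  I10: { [L → c + . +] }  — shift
  I11: { [L → c + + .] }  — reduce

No state contains more than one complete item.

Answer: No reduce-reduce conflicts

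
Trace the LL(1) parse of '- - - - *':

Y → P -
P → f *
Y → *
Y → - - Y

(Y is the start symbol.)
LL(1) parsing maintains a stack (initially the start symbol over $) and the input. At each step: if the stack top is a terminal, match it against the current input token; if it is a non-terminal N, replace it with the RHS of M[N, lookahead] (the unique production whose predict set contains the lookahead).

Stack is shown with the top on the left.

Stack    Input        Action
----------------------------
Y $      - - - - * $  output Y → - - Y
- - Y $  - - - - * $  match '-'
- Y $    - - - * $    match '-'
Y $      - - * $      output Y → - - Y
- - Y $  - - * $      match '-'
- Y $    - * $        match '-'
Y $      * $          output Y → *
* $      * $          match '*'
$        $            accept

The string is accepted.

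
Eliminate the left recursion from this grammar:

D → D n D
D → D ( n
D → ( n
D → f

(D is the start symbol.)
D → ( n D'
D → f D'
D' → n D D'
D' → ( n D'
D' → ε

D is directly left-recursive. The standard transformation for
  A → A α₁ | ... | A α_m | β₁ | ... | β_n
is
  A  → β₁ A' | ... | β_n A'
  A' → α₁ A' | ... | α_m A' | ε

D → ( n becomes D → ( n D'
D → f becomes D → f D'
D → D n D becomes D' → n D D'
D → D ( n becomes D' → ( n D'
Add D' → ε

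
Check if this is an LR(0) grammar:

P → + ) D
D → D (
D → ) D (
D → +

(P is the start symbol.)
A grammar is LR(0) if no state in the canonical LR(0) collection has:
  - both a shift item (dot before a terminal) and a complete item (shift-reduce conflict), or
  - two or more complete items (reduce-reduce conflict; the accept item [P' → P .] counts as a complete item here).

Augment with P' → P and build the canonical LR(0) collection (I0 = CLOSURE({[P' → . P]}), then GOTO on every symbol after a dot until no new states appear). It has 10 states:
  I0: { [P → . + ) D], [P' → . P] }  — shift
  I1: { [P → + . ) D] }  — shift
  I2: { [P' → P .] }  — accept
  I3: { [D → . ) D (], [D → . +], [D → . D (], [P → + ) . D] }  — shift
  I4: { [D → ) . D (], [D → . ) D (], [D → . +], [D → . D (] }  — shift
  I5: { [D → + .] }  — reduce
  I6: { [D → D . (], [P → + ) D .] }  — shift, reduce
  I7: { [D → D ( .] }  — reduce
  I8: { [D → ) D . (], [D → D . (] }  — shift
  I9: { [D → ) D ( .], [D → D ( .] }  — 2 reduces

Conflict in state I6:
  Shift-reduce conflict between [P → + ) D .] and [D → D . (]
So the grammar is NOT LR(0).

Answer: No. Shift-reduce conflict between [P → + ) D .] and [D → D . (]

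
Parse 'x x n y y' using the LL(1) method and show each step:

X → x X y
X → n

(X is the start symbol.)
LL(1) parsing maintains a stack (initially the start symbol over $) and the input. At each step: if the stack top is a terminal, match it against the current input token; if it is a non-terminal N, replace it with the RHS of M[N, lookahead] (the unique production whose predict set contains the lookahead).

Stack is shown with the top on the left.

Stack      Input        Action
------------------------------
X $        x x n y y $  output X → x X y
x X y $    x x n y y $  match 'x'
X y $      x n y y $    output X → x X y
x X y y $  x n y y $    match 'x'
X y y $    n y y $      output X → n
n y y $    n y y $      match 'n'
y y $      y y $        match 'y'
y $        y $          match 'y'
$          $            accept

The string is accepted.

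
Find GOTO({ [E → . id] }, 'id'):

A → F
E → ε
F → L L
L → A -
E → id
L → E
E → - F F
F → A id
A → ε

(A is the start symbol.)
{ [E → id .] }

GOTO(I, 'id') = CLOSURE({ [A → αX.β] : [A → α.Xβ] ∈ I, X = 'id' })

Items with dot before 'id', with the dot advanced:
  [E → . id] → [E → id .]
Closure adds nothing (no advanced item has the dot before a non-terminal).

GOTO = { [E → id .] }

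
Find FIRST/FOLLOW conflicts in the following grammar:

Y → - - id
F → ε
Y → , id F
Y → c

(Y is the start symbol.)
No FIRST/FOLLOW conflicts.

A FIRST/FOLLOW conflict occurs when a non-terminal N has a nullable alternative N → β (β ⇒* ε) and another alternative N → α with FIRST(α) ∩ FOLLOW(N) ≠ ∅: on such a lookahead the parser cannot decide between expanding α and letting N vanish via β.

Nullable non-terminals: F.
F has a nullable alternative but only one production, so nothing to check.

Y has no nullable alternative, so no FIRST/FOLLOW check is needed there.

No FIRST/FOLLOW conflicts found.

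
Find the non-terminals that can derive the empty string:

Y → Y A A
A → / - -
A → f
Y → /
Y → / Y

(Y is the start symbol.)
A non-terminal is nullable if it can derive ε (the empty string): either it has an ε-production, or it has a production whose right-hand side consists entirely of nullable non-terminals.

There are no ε-productions, so no non-terminal can derive ε.
No non-terminals are nullable.

Answer: None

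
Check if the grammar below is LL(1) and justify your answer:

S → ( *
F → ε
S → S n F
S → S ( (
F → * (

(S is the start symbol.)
Relevant sets:
  FIRST(S) = { '(' }
  FOLLOW(F) = { $, '(', 'n' }

For S:
  PREDICT(S → '(' '*') = { '(' }
  PREDICT(S → S n F) = { '(' }
  PREDICT(S → S '(' '(') = { '(' }
For F:
  PREDICT(F → ε) = { $, '(', 'n' }
  PREDICT(F → '*' '(') = { '*' }

Conflict found: Predict set conflict for S: { '(' }
The grammar is NOT LL(1).

Answer: No. Predict set conflict for S: { '(' }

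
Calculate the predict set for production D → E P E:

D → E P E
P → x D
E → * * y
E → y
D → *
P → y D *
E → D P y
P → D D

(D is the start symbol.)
{ '*', 'y' }

PREDICT(D → E P E) = (FIRST(RHS) \ {ε}) ∪ (FOLLOW(D) if ε ∈ FIRST(RHS), i.e. RHS ⇒* ε)
FIRST(E) = { '*', 'y' }
FIRST(E P E) = { '*', 'y' }
ε ∉ FIRST(E P E), so FOLLOW(D) is not added.
PREDICT(D → E P E) = { '*', 'y' }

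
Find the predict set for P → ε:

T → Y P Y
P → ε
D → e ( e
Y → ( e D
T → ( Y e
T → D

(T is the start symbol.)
{ '(' }

PREDICT(P → ε) = (FIRST(RHS) \ {ε}) ∪ (FOLLOW(P) if ε ∈ FIRST(RHS), i.e. RHS ⇒* ε)
The right-hand side is ε (FIRST(ε) = { ε }), so the predict set is FOLLOW(P) = { '(' }
PREDICT(P → ε) = { '(' }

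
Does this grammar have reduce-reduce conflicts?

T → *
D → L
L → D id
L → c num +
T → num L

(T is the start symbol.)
Augment with T' → T and build the canonical LR(0) collection (I0 = CLOSURE({[T' → . T]}), then GOTO on every symbol after a dot until no new states appear). It has 10 states:
  I0: { [T → . *], [T → . num L], [T' → . T] }  — shift
  I1: { [T → * .] }  — reduce
  I2: { [T' → T .] }  — accept
  I3: { [D → . L], [L → . D id], [L → . c num +], [T → num . L] }  — shift
  I4: { [L → D . id] }  — shift
  I5: { [D → L .], [T → num L .] }  — 2 reduces
  I6: { [L → c . num +] }  — shift
  I7: { [L → c num . +] }  — shift
  I8: { [L → c num + .] }  — reduce
  I9: { [L → D id .] }  — reduce

I5 contains complete items [D → L .], [T → num L .] — reduce-reduce conflict.

Answer: Yes — I5: [D → L .] vs [T → num L .]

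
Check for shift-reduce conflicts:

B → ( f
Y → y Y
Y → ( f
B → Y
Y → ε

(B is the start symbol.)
Augment with B' → B and build the canonical LR(0) collection (I0 = CLOSURE({[B' → . B]}), then GOTO on every symbol after a dot until no new states appear). It has 9 states:
  I0: { [B → . ( f], [B → . Y], [B' → . B], [Y → . ( f], [Y → . y Y], [Y → .] }  — shift, reduce
  I1: { [B → ( . f], [Y → ( . f] }  — shift
  I2: { [B' → B .] }  — accept
  I3: { [B → Y .] }  — reduce
  I4: { [Y → . ( f], [Y → . y Y], [Y → .], [Y → y . Y] }  — shift, reduce
  I5: { [Y → ( . f] }  — shift
  I6: { [Y → y Y .] }  — reduce
  I7: { [Y → ( f .] }  — reduce
  I8: { [B → ( f .], [Y → ( f .] }  — 2 reduces

I0 contains reduce item [Y → .] and shift items [B → . ( f], [Y → . ( f], [Y → . y Y] — shift-reduce conflict.
I4 contains reduce item [Y → .] and shift items [Y → . ( f], [Y → . y Y] — shift-reduce conflict.

Answer: Yes — I0: [Y → .] vs [B → . ( f]; I4: [Y → .] vs [Y → . ( f]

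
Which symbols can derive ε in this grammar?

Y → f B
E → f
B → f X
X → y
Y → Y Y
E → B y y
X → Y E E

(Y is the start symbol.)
There are no ε-productions, so no non-terminal can derive ε.
No non-terminals are nullable.

Answer: None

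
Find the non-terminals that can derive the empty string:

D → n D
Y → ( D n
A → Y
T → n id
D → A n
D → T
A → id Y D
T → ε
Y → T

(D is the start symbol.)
A non-terminal is nullable if it can derive ε (the empty string): either it has an ε-production, or it has a production whose right-hand side consists entirely of nullable non-terminals.

ε-productions: T → ε
So T is immediately nullable.
D → T: every symbol on the right is nullable, so D is nullable too.
Y → T: every symbol on the right is nullable, so Y is nullable too.
A → Y: every symbol on the right is nullable, so A is nullable too.
Every non-terminal is now nullable.
Nullable = { 'A', 'D', 'T', 'Y' }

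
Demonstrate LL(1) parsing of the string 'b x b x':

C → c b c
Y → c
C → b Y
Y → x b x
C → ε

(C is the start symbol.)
LL(1) parsing maintains a stack (initially the start symbol over $) and the input. At each step: if the stack top is a terminal, match it against the current input token; if it is a non-terminal N, replace it with the RHS of M[N, lookahead] (the unique production whose predict set contains the lookahead).

Stack is shown with the top on the left.

Stack    Input      Action
--------------------------
C $      b x b x $  output C → b Y
b Y $    b x b x $  match 'b'
Y $      x b x $    output Y → x b x
x b x $  x b x $    match 'x'
b x $    b x $      match 'b'
x $      x $        match 'x'
$        $          accept

The string is accepted.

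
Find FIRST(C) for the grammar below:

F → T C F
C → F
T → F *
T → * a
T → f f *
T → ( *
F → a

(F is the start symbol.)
{ '(', '*', 'a', 'f' }

To compute FIRST(C), examine every production with C on the left-hand side, reading each right-hand side left to right until a non-nullable symbol is reached.

FIRST sets of the other non-terminals involved (by the same procedure, iterated to a fixed point):
  FIRST(F) = { '(', '*', 'a', 'f' }

From C → F:
  - F is a non-terminal: add FIRST(F) \ {ε} = { '(', '*', 'a', 'f' }
    F is not nullable, so stop

Collecting: FIRST(C) = { '(', '*', 'a', 'f' }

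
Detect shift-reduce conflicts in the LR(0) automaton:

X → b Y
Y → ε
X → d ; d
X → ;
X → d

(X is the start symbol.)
Yes — I4: [X → d .] vs [X → d . ; d]

Augment with X' → X and build the canonical LR(0) collection (I0 = CLOSURE({[X' → . X]}), then GOTO on every symbol after a dot until no new states appear). It has 8 states:
  I0: { [X → . ;], [X → . b Y], [X → . d ; d], [X → . d], [X' → . X] }  — shift
  I1: { [X → ; .] }  — reduce
  I2: { [X' → X .] }  — accept
  I3: { [X → b . Y], [Y → .] }  — reduce
  I4: { [X → d . ; d], [X → d .] }  — shift, reduce
  I5: { [X → d ; . d] }  — shift
  I6: { [X → d ; d .] }  — reduce
  I7: { [X → b Y .] }  — reduce

I4 contains reduce item [X → d .] and shift item [X → d . ; d] — shift-reduce conflict.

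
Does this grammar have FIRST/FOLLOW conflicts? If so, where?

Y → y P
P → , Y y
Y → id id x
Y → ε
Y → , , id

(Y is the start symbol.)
Yes. Y → y P with FOLLOW(Y) on { 'y' }

A FIRST/FOLLOW conflict occurs when a non-terminal N has a nullable alternative N → β (β ⇒* ε) and another alternative N → α with FIRST(α) ∩ FOLLOW(N) ≠ ∅: on such a lookahead the parser cannot decide between expanding α and letting N vanish via β.

Nullable non-terminals: Y.

Y: nullable alternative(s) Y → ε; FOLLOW(Y) = { $, 'y' }
  Y → y P: FIRST \ {ε} = { 'y' } — overlaps FOLLOW(Y) on { 'y' }: CONFLICT
  Y → id id x: FIRST \ {ε} = { 'id' } — disjoint from FOLLOW(Y)
  Y → ε: FIRST \ {ε} = { } — this is the only nullable alternative, skip
  Y → , , id: FIRST \ {ε} = { ',' } — disjoint from FOLLOW(Y)

P has no nullable alternative, so no FIRST/FOLLOW check is needed there.

So the grammar has 1 FIRST/FOLLOW conflict (marked CONFLICT above).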